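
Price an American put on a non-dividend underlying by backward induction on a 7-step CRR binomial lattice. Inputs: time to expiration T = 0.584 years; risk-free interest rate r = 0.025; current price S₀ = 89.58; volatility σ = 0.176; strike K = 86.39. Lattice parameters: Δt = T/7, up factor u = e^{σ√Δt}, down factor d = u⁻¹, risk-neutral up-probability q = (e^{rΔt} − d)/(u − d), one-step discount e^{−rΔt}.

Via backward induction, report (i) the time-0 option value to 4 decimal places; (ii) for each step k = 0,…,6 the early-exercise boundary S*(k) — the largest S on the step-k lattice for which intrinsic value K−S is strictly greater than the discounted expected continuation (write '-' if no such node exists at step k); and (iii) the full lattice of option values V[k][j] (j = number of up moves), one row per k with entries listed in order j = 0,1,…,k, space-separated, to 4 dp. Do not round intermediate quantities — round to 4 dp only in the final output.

price = 2.8987
boundary = - - - - 73.0971 76.9091 80.9199
tree:
2.8987
4.4741 1.3838
6.6983 2.3368 0.4658
9.6585 3.8568 0.8733 0.0727
13.2929 6.1757 1.6252 0.1481 0.0000
16.9160 9.4809 2.9978 0.3016 0.0000 0.0000
20.3595 13.2929 5.4701 0.6140 0.0000 0.0000 0.0000
23.6323 16.9160 9.4809 1.2501 0.0000 0.0000 0.0000 0.0000

Δt=0.08343, u=1.05215, d=0.95043, q=0.50782, disc=e^(-rΔt)=0.99792
k=7 terminal: V=max(K-S,0) → 23.6323 16.9160 9.4809 1.2501 0.0000 0.0000 0.0000 0.0000
k=6: j=0 S=66.0305 intr=20.3595 cont=20.1795 V=20.3595[EX]; j=1 S=73.0971 intr=13.2929 cont=13.1129 V=13.2929[EX]; j=2 S=80.9199 intr=5.4701 cont=5.2901 V=5.4701[EX]; j=3 S=89.5800 intr=0.0000 cont=0.6140 V=0.6140[hold]; j=4 S=99.1668 intr=0.0000 cont=0.0000 V=0.0000[hold]; j=5 S=109.7797 intr=0.0000 cont=0.0000 V=0.0000[hold]; j=6 S=121.5283 intr=0.0000 cont=0.0000 V=0.0000[hold]  S*(6)=80.9199
k=5: j=0 S=69.4740 intr=16.9160 cont=16.7360 V=16.9160[EX]; j=1 S=76.9091 intr=9.4809 cont=9.3009 V=9.4809[EX]; j=2 S=85.1399 intr=1.2501 cont=2.9978 V=2.9978[hold]; j=3 S=94.2516 intr=0.0000 cont=0.3016 V=0.3016[hold]; j=4 S=104.3384 intr=0.0000 cont=0.0000 V=0.0000[hold]; j=5 S=115.5047 intr=0.0000 cont=0.0000 V=0.0000[hold]  S*(5)=76.9091
k=4: j=0 S=73.0971 intr=13.2929 cont=13.1129 V=13.2929[EX]; j=1 S=80.9199 intr=5.4701 cont=6.1757 V=6.1757[hold]; j=2 S=89.5800 intr=0.0000 cont=1.6252 V=1.6252[hold]; j=3 S=99.1668 intr=0.0000 cont=0.1481 V=0.1481[hold]; j=4 S=109.7797 intr=0.0000 cont=0.0000 V=0.0000[hold]  S*(4)=73.0971
k=3: j=0 S=76.9091 intr=9.4809 cont=9.6585 V=9.6585[hold]; j=1 S=85.1399 intr=1.2501 cont=3.8568 V=3.8568[hold]; j=2 S=94.2516 intr=0.0000 cont=0.8733 V=0.8733[hold]; j=3 S=104.3384 intr=0.0000 cont=0.0727 V=0.0727[hold]  S*(3)=-
k=2: j=0 S=80.9199 intr=5.4701 cont=6.6983 V=6.6983[hold]; j=1 S=89.5800 intr=0.0000 cont=2.3368 V=2.3368[hold]; j=2 S=99.1668 intr=0.0000 cont=0.4658 V=0.4658[hold]  S*(2)=-
k=1: j=0 S=85.1399 intr=1.2501 cont=4.4741 V=4.4741[hold]; j=1 S=94.2516 intr=0.0000 cont=1.3838 V=1.3838[hold]  S*(1)=-
k=0: j=0 S=89.5800 intr=0.0000 cont=2.8987 V=2.8987[hold]  S*(0)=-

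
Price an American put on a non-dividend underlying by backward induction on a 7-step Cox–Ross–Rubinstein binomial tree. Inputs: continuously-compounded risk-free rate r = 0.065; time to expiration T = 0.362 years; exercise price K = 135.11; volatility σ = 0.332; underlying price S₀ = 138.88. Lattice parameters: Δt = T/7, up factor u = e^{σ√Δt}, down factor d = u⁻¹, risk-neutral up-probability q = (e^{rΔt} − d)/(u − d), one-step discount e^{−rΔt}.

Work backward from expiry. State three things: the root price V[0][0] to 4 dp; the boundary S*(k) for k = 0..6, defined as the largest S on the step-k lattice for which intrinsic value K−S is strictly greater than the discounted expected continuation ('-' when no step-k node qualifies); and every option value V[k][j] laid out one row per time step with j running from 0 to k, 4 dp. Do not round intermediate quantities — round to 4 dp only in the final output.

Δt=0.05171  u=1.07842  d=0.92728  q=0.50341  discount=0.99664
step 7 (expiry): payoffs max(K−S,0) = 53.2415 39.8973 24.3781 6.3293 0.0000 0.0000 0.0000 0.0000
step 6: (k=6,j=0): S=88.2889, (K−S)⁺=46.8211, hold=46.3677 ⇒ V=46.8211 exercise | (k=6,j=1): S=102.6795, (K−S)⁺=32.4305, hold=31.9771 ⇒ V=32.4305 exercise | (k=6,j=2): S=119.4158, (K−S)⁺=15.6942, hold=15.2408 ⇒ V=15.6942 exercise | (k=6,j=3): S=138.8800, (K−S)⁺=0.0000, hold=3.1325 ⇒ V=3.1325 continue | (k=6,j=4): S=161.5168, (K−S)⁺=0.0000, hold=0.0000 ⇒ V=0.0000 continue | (k=6,j=5): S=187.8432, (K−S)⁺=0.0000, hold=0.0000 ⇒ V=0.0000 continue | (k=6,j=6): S=218.4608, (K−S)⁺=0.0000, hold=0.0000 ⇒ V=0.0000 continue  boundary S*=119.4158
step 5: (k=5,j=0): S=95.2127, (K−S)⁺=39.8973, hold=39.4439 ⇒ V=39.8973 exercise | (k=5,j=1): S=110.7319, (K−S)⁺=24.3781, hold=23.9247 ⇒ V=24.3781 exercise | (k=5,j=2): S=128.7807, (K−S)⁺=6.3293, hold=9.3391 ⇒ V=9.3391 continue | (k=5,j=3): S=149.7713, (K−S)⁺=0.0000, hold=1.5503 ⇒ V=1.5503 continue | (k=5,j=4): S=174.1833, (K−S)⁺=0.0000, hold=0.0000 ⇒ V=0.0000 continue | (k=5,j=5): S=202.5744, (K−S)⁺=0.0000, hold=0.0000 ⇒ V=0.0000 continue  boundary S*=110.7319
step 4: (k=4,j=0): S=102.6795, (K−S)⁺=32.4305, hold=31.9771 ⇒ V=32.4305 exercise | (k=4,j=1): S=119.4158, (K−S)⁺=15.6942, hold=16.7509 ⇒ V=16.7509 continue | (k=4,j=2): S=138.8800, (K−S)⁺=0.0000, hold=5.3999 ⇒ V=5.3999 continue | (k=4,j=3): S=161.5168, (K−S)⁺=0.0000, hold=0.7673 ⇒ V=0.7673 continue | (k=4,j=4): S=187.8432, (K−S)⁺=0.0000, hold=0.0000 ⇒ V=0.0000 continue  boundary S*=102.6795
step 3: (k=3,j=0): S=110.7319, (K−S)⁺=24.3781, hold=24.4548 ⇒ V=24.4548 continue | (k=3,j=1): S=128.7807, (K−S)⁺=6.3293, hold=10.9996 ⇒ V=10.9996 continue | (k=3,j=2): S=149.7713, (K−S)⁺=0.0000, hold=3.0575 ⇒ V=3.0575 continue | (k=3,j=3): S=174.1833, (K−S)⁺=0.0000, hold=0.3798 ⇒ V=0.3798 continue  boundary S*=-
step 2: (k=2,j=0): S=119.4158, (K−S)⁺=15.6942, hold=17.6220 ⇒ V=17.6220 continue | (k=2,j=1): S=138.8800, (K−S)⁺=0.0000, hold=6.9780 ⇒ V=6.9780 continue | (k=2,j=2): S=161.5168, (K−S)⁺=0.0000, hold=1.7038 ⇒ V=1.7038 continue  boundary S*=-
step 1: (k=1,j=0): S=128.7807, (K−S)⁺=6.3293, hold=12.2225 ⇒ V=12.2225 continue | (k=1,j=1): S=149.7713, (K−S)⁺=0.0000, hold=4.3084 ⇒ V=4.3084 continue  boundary S*=-
step 0: (k=0,j=0): S=138.8800, (K−S)⁺=0.0000, hold=8.2108 ⇒ V=8.2108 continue  boundary S*=-

price = 8.2108
boundary = - - - - 102.6795 110.7319 119.4158
tree:
8.2108
12.2225 4.3084
17.6220 6.9780 1.7038
24.4548 10.9996 3.0575 0.3798
32.4305 16.7509 5.3999 0.7673 0.0000
39.8973 24.3781 9.3391 1.5503 0.0000 0.0000
46.8211 32.4305 15.6942 3.1325 0.0000 0.0000 0.0000
53.2415 39.8973 24.3781 6.3293 0.0000 0.0000 0.0000 0.0000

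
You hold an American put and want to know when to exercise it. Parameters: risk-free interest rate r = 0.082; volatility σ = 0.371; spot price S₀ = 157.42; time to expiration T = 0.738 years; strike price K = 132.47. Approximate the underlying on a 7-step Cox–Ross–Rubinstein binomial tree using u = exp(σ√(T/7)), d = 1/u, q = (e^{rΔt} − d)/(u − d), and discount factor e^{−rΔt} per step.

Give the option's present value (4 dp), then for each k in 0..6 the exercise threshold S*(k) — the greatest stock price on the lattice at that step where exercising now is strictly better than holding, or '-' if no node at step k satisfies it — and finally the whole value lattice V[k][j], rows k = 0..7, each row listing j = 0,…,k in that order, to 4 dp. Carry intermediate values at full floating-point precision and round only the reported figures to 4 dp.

price = 6.2883
boundary = - - - - 97.2287 86.1942 97.2287
tree:
6.2883
10.1679 2.6067
15.9825 4.6629 0.6431
24.2569 8.1746 1.3127 0.0000
35.2413 13.9438 2.6797 0.0000 0.0000
46.2758 22.8639 5.4701 0.0000 0.0000 0.0000
56.0580 35.2413 11.1663 0.0000 0.0000 0.0000 0.0000
64.7300 46.2758 22.7942 0.0000 0.0000 0.0000 0.0000 0.0000

Δt=0.10543  u=1.12802  d=0.88651  q=0.50587  discount=0.99139
step 7 (expiry): payoffs max(K−S,0) = 64.7300 46.2758 22.7942 0.0000 0.0000 0.0000 0.0000 0.0000
step 6: (k=6,j=0): S=76.4120, (K−S)⁺=56.0580, hold=54.9177 ⇒ V=56.0580 exercise | (k=6,j=1): S=97.2287, (K−S)⁺=35.2413, hold=34.1010 ⇒ V=35.2413 exercise | (k=6,j=2): S=123.7164, (K−S)⁺=8.7536, hold=11.1663 ⇒ V=11.1663 continue | (k=6,j=3): S=157.4200, (K−S)⁺=0.0000, hold=0.0000 ⇒ V=0.0000 continue | (k=6,j=4): S=200.3054, (K−S)⁺=0.0000, hold=0.0000 ⇒ V=0.0000 continue | (k=6,j=5): S=254.8739, (K−S)⁺=0.0000, hold=0.0000 ⇒ V=0.0000 continue | (k=6,j=6): S=324.3082, (K−S)⁺=0.0000, hold=0.0000 ⇒ V=0.0000 continue  boundary S*=97.2287
step 5: (k=5,j=0): S=86.1942, (K−S)⁺=46.2758, hold=45.1355 ⇒ V=46.2758 exercise | (k=5,j=1): S=109.6758, (K−S)⁺=22.7942, hold=22.8639 ⇒ V=22.8639 continue | (k=5,j=2): S=139.5544, (K−S)⁺=0.0000, hold=5.4701 ⇒ V=5.4701 continue | (k=5,j=3): S=177.5727, (K−S)⁺=0.0000, hold=0.0000 ⇒ V=0.0000 continue | (k=5,j=4): S=225.9482, (K−S)⁺=0.0000, hold=0.0000 ⇒ V=0.0000 continue | (k=5,j=5): S=287.5025, (K−S)⁺=0.0000, hold=0.0000 ⇒ V=0.0000 continue  boundary S*=86.1942
step 4: (k=4,j=0): S=97.2287, (K−S)⁺=35.2413, hold=34.1360 ⇒ V=35.2413 exercise | (k=4,j=1): S=123.7164, (K−S)⁺=8.7536, hold=13.9438 ⇒ V=13.9438 continue | (k=4,j=2): S=157.4200, (K−S)⁺=0.0000, hold=2.6797 ⇒ V=2.6797 continue | (k=4,j=3): S=200.3054, (K−S)⁺=0.0000, hold=0.0000 ⇒ V=0.0000 continue | (k=4,j=4): S=254.8739, (K−S)⁺=0.0000, hold=0.0000 ⇒ V=0.0000 continue  boundary S*=97.2287
step 3: (k=3,j=0): S=109.6758, (K−S)⁺=22.7942, hold=24.2569 ⇒ V=24.2569 continue | (k=3,j=1): S=139.5544, (K−S)⁺=0.0000, hold=8.1746 ⇒ V=8.1746 continue | (k=3,j=2): S=177.5727, (K−S)⁺=0.0000, hold=1.3127 ⇒ V=1.3127 continue | (k=3,j=3): S=225.9482, (K−S)⁺=0.0000, hold=0.0000 ⇒ V=0.0000 continue  boundary S*=-
step 2: (k=2,j=0): S=123.7164, (K−S)⁺=8.7536, hold=15.9825 ⇒ V=15.9825 continue | (k=2,j=1): S=157.4200, (K−S)⁺=0.0000, hold=4.6629 ⇒ V=4.6629 continue | (k=2,j=2): S=200.3054, (K−S)⁺=0.0000, hold=0.6431 ⇒ V=0.6431 continue  boundary S*=-
step 1: (k=1,j=0): S=139.5544, (K−S)⁺=0.0000, hold=10.1679 ⇒ V=10.1679 continue | (k=1,j=1): S=177.5727, (K−S)⁺=0.0000, hold=2.6067 ⇒ V=2.6067 continue  boundary S*=-
step 0: (k=0,j=0): S=157.4200, (K−S)⁺=0.0000, hold=6.2883 ⇒ V=6.2883 continue  boundary S*=-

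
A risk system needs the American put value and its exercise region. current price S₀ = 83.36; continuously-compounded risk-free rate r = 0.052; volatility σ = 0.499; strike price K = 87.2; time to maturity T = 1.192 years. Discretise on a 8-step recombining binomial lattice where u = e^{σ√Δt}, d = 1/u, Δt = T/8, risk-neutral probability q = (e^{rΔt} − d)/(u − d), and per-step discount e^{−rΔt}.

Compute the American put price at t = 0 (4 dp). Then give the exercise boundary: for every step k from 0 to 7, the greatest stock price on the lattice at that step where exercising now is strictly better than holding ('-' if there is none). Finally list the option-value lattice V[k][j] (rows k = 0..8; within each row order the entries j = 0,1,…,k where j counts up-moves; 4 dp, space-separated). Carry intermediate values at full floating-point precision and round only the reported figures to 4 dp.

Δt=0.14900  u=1.21242  d=0.82480  q=0.47206  discount=0.99228
step 8 (expiry): payoffs max(K−S,0) = 69.3459 60.9552 48.6212 30.4909 3.8400 0.0000 0.0000 0.0000 0.0000
step 7: (k=7,j=0): S=21.6467, (K−S)⁺=65.5533, hold=64.8803 ⇒ V=65.5533 exercise | (k=7,j=1): S=31.8197, (K−S)⁺=55.3803, hold=54.7073 ⇒ V=55.3803 exercise | (k=7,j=2): S=46.7736, (K−S)⁺=40.4264, hold=39.7534 ⇒ V=40.4264 exercise | (k=7,j=3): S=68.7552, (K−S)⁺=18.4448, hold=17.7718 ⇒ V=18.4448 exercise | (k=7,j=4): S=101.0672, (K−S)⁺=0.0000, hold=2.0116 ⇒ V=2.0116 continue | (k=7,j=5): S=148.5644, (K−S)⁺=0.0000, hold=0.0000 ⇒ V=0.0000 continue | (k=7,j=6): S=218.3832, (K−S)⁺=0.0000, hold=0.0000 ⇒ V=0.0000 continue | (k=7,j=7): S=321.0140, (K−S)⁺=0.0000, hold=0.0000 ⇒ V=0.0000 continue  boundary S*=68.7552
step 6: (k=6,j=0): S=26.2448, (K−S)⁺=60.9552, hold=60.2822 ⇒ V=60.9552 exercise | (k=6,j=1): S=38.5788, (K−S)⁺=48.6212, hold=47.9482 ⇒ V=48.6212 exercise | (k=6,j=2): S=56.7091, (K−S)⁺=30.4909, hold=29.8178 ⇒ V=30.4909 exercise | (k=6,j=3): S=83.3600, (K−S)⁺=3.8400, hold=10.6049 ⇒ V=10.6049 continue | (k=6,j=4): S=122.5356, (K−S)⁺=0.0000, hold=1.0538 ⇒ V=1.0538 continue | (k=6,j=5): S=180.1221, (K−S)⁺=0.0000, hold=0.0000 ⇒ V=0.0000 continue | (k=6,j=6): S=264.7717, (K−S)⁺=0.0000, hold=0.0000 ⇒ V=0.0000 continue  boundary S*=56.7091
step 5: (k=5,j=0): S=31.8197, (K−S)⁺=55.3803, hold=54.7073 ⇒ V=55.3803 exercise | (k=5,j=1): S=46.7736, (K−S)⁺=40.4264, hold=39.7534 ⇒ V=40.4264 exercise | (k=5,j=2): S=68.7552, (K−S)⁺=18.4448, hold=20.9406 ⇒ V=20.9406 continue | (k=5,j=3): S=101.0672, (K−S)⁺=0.0000, hold=6.0492 ⇒ V=6.0492 continue | (k=5,j=4): S=148.5644, (K−S)⁺=0.0000, hold=0.5521 ⇒ V=0.5521 continue | (k=5,j=5): S=218.3832, (K−S)⁺=0.0000, hold=0.0000 ⇒ V=0.0000 continue  boundary S*=46.7736
step 4: (k=4,j=0): S=38.5788, (K−S)⁺=48.6212, hold=47.9482 ⇒ V=48.6212 exercise | (k=4,j=1): S=56.7091, (K−S)⁺=30.4909, hold=30.9869 ⇒ V=30.9869 continue | (k=4,j=2): S=83.3600, (K−S)⁺=3.8400, hold=13.8036 ⇒ V=13.8036 continue | (k=4,j=3): S=122.5356, (K−S)⁺=0.0000, hold=3.4275 ⇒ V=3.4275 continue | (k=4,j=4): S=180.1221, (K−S)⁺=0.0000, hold=0.2892 ⇒ V=0.2892 continue  boundary S*=38.5788
step 3: (k=3,j=0): S=46.7736, (K−S)⁺=40.4264, hold=39.9857 ⇒ V=40.4264 exercise | (k=3,j=1): S=68.7552, (K−S)⁺=18.4448, hold=22.6988 ⇒ V=22.6988 continue | (k=3,j=2): S=101.0672, (K−S)⁺=0.0000, hold=8.8367 ⇒ V=8.8367 continue | (k=3,j=3): S=148.5644, (K−S)⁺=0.0000, hold=1.9310 ⇒ V=1.9310 continue  boundary S*=46.7736
step 2: (k=2,j=0): S=56.7091, (K−S)⁺=30.4909, hold=31.8105 ⇒ V=31.8105 continue | (k=2,j=1): S=83.3600, (K−S)⁺=3.8400, hold=16.0304 ⇒ V=16.0304 continue | (k=2,j=2): S=122.5356, (K−S)⁺=0.0000, hold=5.5338 ⇒ V=5.5338 continue  boundary S*=-
step 1: (k=1,j=0): S=68.7552, (K−S)⁺=18.4448, hold=24.1733 ⇒ V=24.1733 continue | (k=1,j=1): S=101.0672, (K−S)⁺=0.0000, hold=10.9899 ⇒ V=10.9899 continue  boundary S*=-
step 0: (k=0,j=0): S=83.3600, (K−S)⁺=3.8400, hold=17.8114 ⇒ V=17.8114 continue  boundary S*=-

price = 17.8114
boundary = - - - 46.7736 38.5788 46.7736 56.7091 68.7552
tree:
17.8114
24.1733 10.9899
31.8105 16.0304 5.5338
40.4264 22.6988 8.8367 1.9310
48.6212 30.9869 13.8036 3.4275 0.2892
55.3803 40.4264 20.9406 6.0492 0.5521 0.0000
60.9552 48.6212 30.4909 10.6049 1.0538 0.0000 0.0000
65.5533 55.3803 40.4264 18.4448 2.0116 0.0000 0.0000 0.0000
69.3459 60.9552 48.6212 30.4909 3.8400 0.0000 0.0000 0.0000 0.0000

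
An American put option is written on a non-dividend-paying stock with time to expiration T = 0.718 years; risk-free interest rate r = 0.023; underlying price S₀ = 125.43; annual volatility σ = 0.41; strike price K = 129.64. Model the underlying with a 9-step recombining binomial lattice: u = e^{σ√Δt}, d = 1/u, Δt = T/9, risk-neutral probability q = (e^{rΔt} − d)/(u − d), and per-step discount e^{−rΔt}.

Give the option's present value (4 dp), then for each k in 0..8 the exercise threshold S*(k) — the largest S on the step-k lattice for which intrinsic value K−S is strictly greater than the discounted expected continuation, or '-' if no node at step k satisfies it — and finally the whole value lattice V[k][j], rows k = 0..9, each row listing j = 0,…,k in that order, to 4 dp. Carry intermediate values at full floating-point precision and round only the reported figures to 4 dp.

Δt=0.07978, u=1.12278, d=0.89065, q=0.47899, disc=e^(-rΔt)=0.99817
k=9 terminal: V=max(K-S,0) → 85.4053 73.8766 59.3432 41.0220 17.9258 0.0000 0.0000 0.0000 0.0000 0.0000
k=8: j=0 S=49.6656 intr=79.9744 cont=79.7367 V=79.9744[EX]; j=1 S=62.6098 intr=67.0302 cont=66.7925 V=67.0302[EX]; j=2 S=78.9276 intr=50.7124 cont=50.4748 V=50.7124[EX]; j=3 S=99.4982 intr=30.1418 cont=29.9042 V=30.1418[EX]; j=4 S=125.4300 intr=4.2100 cont=9.3224 V=9.3224[hold]; j=5 S=158.1204 intr=0.0000 cont=0.0000 V=0.0000[hold]; j=6 S=199.3307 intr=0.0000 cont=0.0000 V=0.0000[hold]; j=7 S=251.2815 intr=0.0000 cont=0.0000 V=0.0000[hold]; j=8 S=316.7721 intr=0.0000 cont=0.0000 V=0.0000[hold]  S*(8)=99.4982
k=7: j=0 S=55.7634 intr=73.8766 cont=73.6390 V=73.8766[EX]; j=1 S=70.2968 intr=59.3432 cont=59.1056 V=59.3432[EX]; j=2 S=88.6180 intr=41.0220 cont=40.7844 V=41.0220[EX]; j=3 S=111.7142 intr=17.9258 cont=20.1325 V=20.1325[hold]; j=4 S=140.8298 intr=0.0000 cont=4.8481 V=4.8481[hold]; j=5 S=177.5338 intr=0.0000 cont=0.0000 V=0.0000[hold]; j=6 S=223.8037 intr=0.0000 cont=0.0000 V=0.0000[hold]; j=7 S=282.1329 intr=0.0000 cont=0.0000 V=0.0000[hold]  S*(7)=88.6180
k=6: j=0 S=62.6098 intr=67.0302 cont=66.7925 V=67.0302[EX]; j=1 S=78.9276 intr=50.7124 cont=50.4748 V=50.7124[EX]; j=2 S=99.4982 intr=30.1418 cont=30.9592 V=30.9592[hold]; j=3 S=125.4300 intr=4.2100 cont=12.7879 V=12.7879[hold]; j=4 S=158.1204 intr=0.0000 cont=2.5213 V=2.5213[hold]; j=5 S=199.3307 intr=0.0000 cont=0.0000 V=0.0000[hold]; j=6 S=251.2815 intr=0.0000 cont=0.0000 V=0.0000[hold]  S*(6)=78.9276
k=5: j=0 S=70.2968 intr=59.3432 cont=59.1056 V=59.3432[EX]; j=1 S=88.6180 intr=41.0220 cont=41.1752 V=41.1752[hold]; j=2 S=111.7142 intr=17.9258 cont=22.2145 V=22.2145[hold]; j=3 S=140.8298 intr=0.0000 cont=7.8558 V=7.8558[hold]; j=4 S=177.5338 intr=0.0000 cont=1.3112 V=1.3112[hold]; j=5 S=223.8037 intr=0.0000 cont=0.0000 V=0.0000[hold]  S*(5)=70.2968
k=4: j=0 S=78.9276 intr=50.7124 cont=50.5480 V=50.7124[EX]; j=1 S=99.4982 intr=30.1418 cont=32.0343 V=32.0343[hold]; j=2 S=125.4300 intr=4.2100 cont=15.3087 V=15.3087[hold]; j=3 S=158.1204 intr=0.0000 cont=4.7123 V=4.7123[hold]; j=4 S=199.3307 intr=0.0000 cont=0.6819 V=0.6819[hold]  S*(4)=78.9276
k=3: j=0 S=88.6180 intr=41.0220 cont=41.6892 V=41.6892[hold]; j=1 S=111.7142 intr=17.9258 cont=23.9788 V=23.9788[hold]; j=2 S=140.8298 intr=0.0000 cont=10.2143 V=10.2143[hold]; j=3 S=177.5338 intr=0.0000 cont=2.7767 V=2.7767[hold]  S*(3)=-
k=2: j=0 S=99.4982 intr=30.1418 cont=33.1451 V=33.1451[hold]; j=1 S=125.4300 intr=4.2100 cont=17.3538 V=17.3538[hold]; j=2 S=158.1204 intr=0.0000 cont=6.6396 V=6.6396[hold]  S*(2)=-
k=1: j=0 S=111.7142 intr=17.9258 cont=25.5343 V=25.5343[hold]; j=1 S=140.8298 intr=0.0000 cont=12.1994 V=12.1994[hold]  S*(1)=-
k=0: j=0 S=125.4300 intr=4.2100 cont=19.1119 V=19.1119[hold]  S*(0)=-

price = 19.1119
boundary = - - - - 78.9276 70.2968 78.9276 88.6180 99.4982
tree:
19.1119
25.5343 12.1994
33.1451 17.3538 6.6396
41.6892 23.9788 10.2143 2.7767
50.7124 32.0343 15.3087 4.7123 0.6819
59.3432 41.1752 22.2145 7.8558 1.3112 0.0000
67.0302 50.7124 30.9592 12.7879 2.5213 0.0000 0.0000
73.8766 59.3432 41.0220 20.1325 4.8481 0.0000 0.0000 0.0000
79.9744 67.0302 50.7124 30.1418 9.3224 0.0000 0.0000 0.0000 0.0000
85.4053 73.8766 59.3432 41.0220 17.9258 0.0000 0.0000 0.0000 0.0000 0.0000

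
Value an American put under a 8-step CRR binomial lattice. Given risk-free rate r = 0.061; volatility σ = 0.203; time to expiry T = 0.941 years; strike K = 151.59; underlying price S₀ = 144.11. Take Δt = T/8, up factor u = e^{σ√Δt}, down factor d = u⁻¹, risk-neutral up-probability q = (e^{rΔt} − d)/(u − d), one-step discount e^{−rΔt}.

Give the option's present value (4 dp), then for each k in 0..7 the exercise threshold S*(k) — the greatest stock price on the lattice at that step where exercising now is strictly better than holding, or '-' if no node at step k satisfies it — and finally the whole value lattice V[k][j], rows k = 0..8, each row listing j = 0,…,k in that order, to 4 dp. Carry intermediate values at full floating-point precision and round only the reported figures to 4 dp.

Δt=0.11762, u=1.07210, d=0.93275, q=0.53427, disc=e^(-rΔt)=0.99285
k=8 terminal: V=max(K-S,0) → 69.0237 56.6879 42.5092 26.2120 7.4800 0.0000 0.0000 0.0000 0.0000
k=7: j=0 S=88.5196 intr=63.0704 cont=61.9866 V=63.0704[EX]; j=1 S=101.7448 intr=49.8452 cont=48.7614 V=49.8452[EX]; j=2 S=116.9459 intr=34.6441 cont=33.5603 V=34.6441[EX]; j=3 S=134.4181 intr=17.1719 cont=16.0881 V=17.1719[EX]; j=4 S=154.5007 intr=0.0000 cont=3.4587 V=3.4587[hold]; j=5 S=177.5838 intr=0.0000 cont=0.0000 V=0.0000[hold]; j=6 S=204.1156 intr=0.0000 cont=0.0000 V=0.0000[hold]; j=7 S=234.6113 intr=0.0000 cont=0.0000 V=0.0000[hold]  S*(7)=134.4181
k=6: j=0 S=94.9021 intr=56.6879 cont=55.6041 V=56.6879[EX]; j=1 S=109.0808 intr=42.5092 cont=41.4254 V=42.5092[EX]; j=2 S=125.3780 intr=26.2120 cont=25.1282 V=26.2120[EX]; j=3 S=144.1100 intr=7.4800 cont=9.7749 V=9.7749[hold]; j=4 S=165.6407 intr=0.0000 cont=1.5993 V=1.5993[hold]; j=5 S=190.3881 intr=0.0000 cont=0.0000 V=0.0000[hold]; j=6 S=218.8329 intr=0.0000 cont=0.0000 V=0.0000[hold]  S*(6)=125.3780
k=5: j=0 S=101.7448 intr=49.8452 cont=48.7614 V=49.8452[EX]; j=1 S=116.9459 intr=34.6441 cont=33.5603 V=34.6441[EX]; j=2 S=134.4181 intr=17.1719 cont=17.3055 V=17.3055[hold]; j=3 S=154.5007 intr=0.0000 cont=5.3682 V=5.3682[hold]; j=4 S=177.5838 intr=0.0000 cont=0.7395 V=0.7395[hold]; j=5 S=204.1156 intr=0.0000 cont=0.0000 V=0.0000[hold]  S*(5)=116.9459
k=4: j=0 S=109.0808 intr=42.5092 cont=41.4254 V=42.5092[EX]; j=1 S=125.3780 intr=26.2120 cont=25.1991 V=26.2120[EX]; j=2 S=144.1100 intr=7.4800 cont=10.8496 V=10.8496[hold]; j=3 S=165.6407 intr=0.0000 cont=2.8745 V=2.8745[hold]; j=4 S=190.3881 intr=0.0000 cont=0.3419 V=0.3419[hold]  S*(4)=125.3780
k=3: j=0 S=116.9459 intr=34.6441 cont=33.5603 V=34.6441[EX]; j=1 S=134.4181 intr=17.1719 cont=17.8755 V=17.8755[hold]; j=2 S=154.5007 intr=0.0000 cont=6.5416 V=6.5416[hold]; j=3 S=177.5838 intr=0.0000 cont=1.5106 V=1.5106[hold]  S*(3)=116.9459
k=2: j=0 S=125.3780 intr=26.2120 cont=25.5015 V=26.2120[EX]; j=1 S=144.1100 intr=7.4800 cont=11.7356 V=11.7356[hold]; j=2 S=165.6407 intr=0.0000 cont=3.8261 V=3.8261[hold]  S*(2)=125.3780
k=1: j=0 S=134.4181 intr=17.1719 cont=18.3455 V=18.3455[hold]; j=1 S=154.5007 intr=0.0000 cont=7.4561 V=7.4561[hold]  S*(1)=-
k=0: j=0 S=144.1100 intr=7.4800 cont=12.4380 V=12.4380[hold]  S*(0)=-

price = 12.4380
boundary = - - 125.3780 116.9459 125.3780 116.9459 125.3780 134.4181
tree:
12.4380
18.3455 7.4561
26.2120 11.7356 3.8261
34.6441 17.8755 6.5416 1.5106
42.5092 26.2120 10.8496 2.8745 0.3419
49.8452 34.6441 17.3055 5.3682 0.7395 0.0000
56.6879 42.5092 26.2120 9.7749 1.5993 0.0000 0.0000
63.0704 49.8452 34.6441 17.1719 3.4587 0.0000 0.0000 0.0000
69.0237 56.6879 42.5092 26.2120 7.4800 0.0000 0.0000 0.0000 0.0000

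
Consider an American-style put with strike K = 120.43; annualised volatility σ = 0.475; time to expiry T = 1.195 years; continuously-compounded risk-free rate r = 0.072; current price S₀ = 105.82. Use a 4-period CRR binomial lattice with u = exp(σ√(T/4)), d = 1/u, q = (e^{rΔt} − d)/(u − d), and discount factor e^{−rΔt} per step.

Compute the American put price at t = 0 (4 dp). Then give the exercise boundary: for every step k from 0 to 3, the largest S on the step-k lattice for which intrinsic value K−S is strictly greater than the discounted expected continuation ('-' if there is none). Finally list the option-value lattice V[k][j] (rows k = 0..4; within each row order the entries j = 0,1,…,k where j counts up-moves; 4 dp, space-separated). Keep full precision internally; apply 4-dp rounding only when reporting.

Δt=0.29875  u=1.29644  d=0.77134  q=0.47686  discount=0.97872
step 4 (expiry): payoffs max(K−S,0) = 82.9714 57.4707 14.6100 0.0000 0.0000
step 3: (k=3,j=0): S=48.5630, (K−S)⁺=71.8670, hold=69.3042 ⇒ V=71.8670 exercise | (k=3,j=1): S=81.6232, (K−S)⁺=38.8068, hold=36.2440 ⇒ V=38.8068 exercise | (k=3,j=2): S=137.1898, (K−S)⁺=0.0000, hold=7.4804 ⇒ V=7.4804 continue | (k=3,j=3): S=230.5843, (K−S)⁺=0.0000, hold=0.0000 ⇒ V=0.0000 continue  boundary S*=81.6232
step 2: (k=2,j=0): S=62.9593, (K−S)⁺=57.4707, hold=54.9079 ⇒ V=57.4707 exercise | (k=2,j=1): S=105.8200, (K−S)⁺=14.6100, hold=23.3605 ⇒ V=23.3605 continue | (k=2,j=2): S=177.8589, (K−S)⁺=0.0000, hold=3.8300 ⇒ V=3.8300 continue  boundary S*=62.9593
step 1: (k=1,j=0): S=81.6232, (K−S)⁺=38.8068, hold=40.3280 ⇒ V=40.3280 continue | (k=1,j=1): S=137.1898, (K−S)⁺=0.0000, hold=13.7482 ⇒ V=13.7482 continue  boundary S*=-
step 0: (k=0,j=0): S=105.8200, (K−S)⁺=14.6100, hold=27.0646 ⇒ V=27.0646 continue  boundary S*=-

price = 27.0646
boundary = - - 62.9593 81.6232
tree:
27.0646
40.3280 13.7482
57.4707 23.3605 3.8300
71.8670 38.8068 7.4804 0.0000
82.9714 57.4707 14.6100 0.0000 0.0000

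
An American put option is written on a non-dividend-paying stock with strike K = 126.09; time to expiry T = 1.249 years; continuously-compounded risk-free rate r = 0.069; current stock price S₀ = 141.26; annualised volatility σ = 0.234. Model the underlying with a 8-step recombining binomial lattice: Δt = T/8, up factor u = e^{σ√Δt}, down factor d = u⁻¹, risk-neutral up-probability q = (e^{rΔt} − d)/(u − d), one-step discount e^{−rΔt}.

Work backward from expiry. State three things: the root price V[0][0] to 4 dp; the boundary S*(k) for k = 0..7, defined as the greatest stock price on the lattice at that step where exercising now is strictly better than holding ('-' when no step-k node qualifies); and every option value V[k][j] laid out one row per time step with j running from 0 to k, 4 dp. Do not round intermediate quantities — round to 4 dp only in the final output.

Δt=0.15613, u=1.09687, d=0.91169, q=0.53539, disc=e^(-rΔt)=0.98929
k=8 terminal: V=max(K-S,0) → 58.6711 44.9769 28.5011 8.6787 0.0000 0.0000 0.0000 0.0000 0.0000
k=7: j=0 S=73.9497 intr=52.1403 cont=50.7893 V=52.1403[EX]; j=1 S=88.9704 intr=37.1196 cont=35.7685 V=37.1196[EX]; j=2 S=107.0422 intr=19.0478 cont=17.6968 V=19.0478[EX]; j=3 S=128.7848 intr=0.0000 cont=3.9890 V=3.9890[hold]; j=4 S=154.9437 intr=0.0000 cont=0.0000 V=0.0000[hold]; j=5 S=186.4161 intr=0.0000 cont=0.0000 V=0.0000[hold]; j=6 S=224.2811 intr=0.0000 cont=0.0000 V=0.0000[hold]; j=7 S=269.8374 intr=0.0000 cont=0.0000 V=0.0000[hold]  S*(7)=107.0422
k=6: j=0 S=81.1131 intr=44.9769 cont=43.6259 V=44.9769[EX]; j=1 S=97.5889 intr=28.5011 cont=27.1501 V=28.5011[EX]; j=2 S=117.4113 intr=8.6787 cont=10.8678 V=10.8678[hold]; j=3 S=141.2600 intr=0.0000 cont=1.8335 V=1.8335[hold]; j=4 S=169.9529 intr=0.0000 cont=0.0000 V=0.0000[hold]; j=5 S=204.4740 intr=0.0000 cont=0.0000 V=0.0000[hold]; j=6 S=246.0070 intr=0.0000 cont=0.0000 V=0.0000[hold]  S*(6)=97.5889
k=5: j=0 S=88.9704 intr=37.1196 cont=35.7685 V=37.1196[EX]; j=1 S=107.0422 intr=19.0478 cont=18.8562 V=19.0478[EX]; j=2 S=128.7848 intr=0.0000 cont=5.9663 V=5.9663[hold]; j=3 S=154.9437 intr=0.0000 cont=0.8427 V=0.8427[hold]; j=4 S=186.4161 intr=0.0000 cont=0.0000 V=0.0000[hold]; j=5 S=224.2811 intr=0.0000 cont=0.0000 V=0.0000[hold]  S*(5)=107.0422
k=4: j=0 S=97.5889 intr=28.5011 cont=27.1501 V=28.5011[EX]; j=1 S=117.4113 intr=8.6787 cont=11.9151 V=11.9151[hold]; j=2 S=141.2600 intr=0.0000 cont=3.1887 V=3.1887[hold]; j=3 S=169.9529 intr=0.0000 cont=0.3873 V=0.3873[hold]; j=4 S=204.4740 intr=0.0000 cont=0.0000 V=0.0000[hold]  S*(4)=97.5889
k=3: j=0 S=107.0422 intr=19.0478 cont=19.4109 V=19.4109[hold]; j=1 S=128.7848 intr=0.0000 cont=7.1654 V=7.1654[hold]; j=2 S=154.9437 intr=0.0000 cont=1.6708 V=1.6708[hold]; j=3 S=186.4161 intr=0.0000 cont=0.1780 V=0.1780[hold]  S*(3)=-
k=2: j=0 S=117.4113 intr=8.6787 cont=12.7171 V=12.7171[hold]; j=1 S=141.2600 intr=0.0000 cont=4.1784 V=4.1784[hold]; j=2 S=169.9529 intr=0.0000 cont=0.8622 V=0.8622[hold]  S*(2)=-
k=1: j=0 S=128.7848 intr=0.0000 cont=8.0583 V=8.0583[hold]; j=1 S=154.9437 intr=0.0000 cont=2.3772 V=2.3772[hold]  S*(1)=-
k=0: j=0 S=141.2600 intr=0.0000 cont=4.9629 V=4.9629[hold]  S*(0)=-

price = 4.9629
boundary = - - - - 97.5889 107.0422 97.5889 107.0422
tree:
4.9629
8.0583 2.3772
12.7171 4.1784 0.8622
19.4109 7.1654 1.6708 0.1780
28.5011 11.9151 3.1887 0.3873 0.0000
37.1196 19.0478 5.9663 0.8427 0.0000 0.0000
44.9769 28.5011 10.8678 1.8335 0.0000 0.0000 0.0000
52.1403 37.1196 19.0478 3.9890 0.0000 0.0000 0.0000 0.0000
58.6711 44.9769 28.5011 8.6787 0.0000 0.0000 0.0000 0.0000 0.0000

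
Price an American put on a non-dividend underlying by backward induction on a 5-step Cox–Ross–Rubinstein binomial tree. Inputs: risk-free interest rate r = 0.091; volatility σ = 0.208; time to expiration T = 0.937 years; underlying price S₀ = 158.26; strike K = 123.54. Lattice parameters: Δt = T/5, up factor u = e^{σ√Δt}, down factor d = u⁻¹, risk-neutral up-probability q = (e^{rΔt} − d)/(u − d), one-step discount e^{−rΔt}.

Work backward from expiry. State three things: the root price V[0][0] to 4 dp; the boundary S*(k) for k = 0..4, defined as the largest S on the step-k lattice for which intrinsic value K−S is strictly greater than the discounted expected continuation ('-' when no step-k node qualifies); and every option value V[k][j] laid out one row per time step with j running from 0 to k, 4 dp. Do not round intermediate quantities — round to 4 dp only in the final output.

Δt=0.18740, u=1.09422, d=0.91389, q=0.57288, disc=e^(-rΔt)=0.98309
k=5 terminal: V=max(K-S,0) → 22.6505 2.7430 0.0000 0.0000 0.0000 0.0000
k=4: j=0 S=110.3954 intr=13.1446 cont=11.0557 V=13.1446[EX]; j=1 S=132.1786 intr=0.0000 cont=1.1518 V=1.1518[hold]; j=2 S=158.2600 intr=0.0000 cont=0.0000 V=0.0000[hold]; j=3 S=189.4878 intr=0.0000 cont=0.0000 V=0.0000[hold]; j=4 S=226.8774 intr=0.0000 cont=0.0000 V=0.0000[hold]  S*(4)=110.3954
k=3: j=0 S=120.7970 intr=2.7430 cont=6.1680 V=6.1680[hold]; j=1 S=144.6326 intr=0.0000 cont=0.4836 V=0.4836[hold]; j=2 S=173.1714 intr=0.0000 cont=0.0000 V=0.0000[hold]; j=3 S=207.3415 intr=0.0000 cont=0.0000 V=0.0000[hold]  S*(3)=-
k=2: j=0 S=132.1786 intr=0.0000 cont=2.8623 V=2.8623[hold]; j=1 S=158.2600 intr=0.0000 cont=0.2031 V=0.2031[hold]; j=2 S=189.4878 intr=0.0000 cont=0.0000 V=0.0000[hold]  S*(2)=-
k=1: j=0 S=144.6326 intr=0.0000 cont=1.3162 V=1.3162[hold]; j=1 S=173.1714 intr=0.0000 cont=0.0853 V=0.0853[hold]  S*(1)=-
k=0: j=0 S=158.2600 intr=0.0000 cont=0.6007 V=0.6007[hold]  S*(0)=-

price = 0.6007
boundary = - - - - 110.3954
tree:
0.6007
1.3162 0.0853
2.8623 0.2031 0.0000
6.1680 0.4836 0.0000 0.0000
13.1446 1.1518 0.0000 0.0000 0.0000
22.6505 2.7430 0.0000 0.0000 0.0000 0.0000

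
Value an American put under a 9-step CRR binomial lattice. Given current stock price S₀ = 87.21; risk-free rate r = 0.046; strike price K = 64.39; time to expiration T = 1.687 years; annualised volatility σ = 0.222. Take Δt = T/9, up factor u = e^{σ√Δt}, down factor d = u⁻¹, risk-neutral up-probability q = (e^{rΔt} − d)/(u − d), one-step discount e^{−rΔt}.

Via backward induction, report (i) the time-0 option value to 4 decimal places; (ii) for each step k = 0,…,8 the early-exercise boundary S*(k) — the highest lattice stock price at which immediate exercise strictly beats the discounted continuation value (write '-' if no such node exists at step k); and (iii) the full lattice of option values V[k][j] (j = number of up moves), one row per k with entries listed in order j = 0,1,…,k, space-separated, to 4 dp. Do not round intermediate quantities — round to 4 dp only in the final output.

params: Δt=0.18744 u=1.10089 d=0.90836 q=0.52097 e^(-rΔt)=0.99141
t_9 payoffs: 27.6712 19.8888 10.4568 0.0000 0.0000 0.0000 0.0000 0.0000 0.0000 0.0000
t_8: node(8,0) S=40.4231 payoff=23.9669 vs cont=23.4140 → 23.9669 [stop]  node(8,1) S=48.9908 payoff=15.3992 vs cont=14.8464 → 15.3992 [stop]  node(8,2) S=59.3743 payoff=5.0157 vs cont=4.9661 → 5.0157 [stop]  node(8,3) S=71.9585 payoff=0.0000 vs cont=0.0000 → 0.0000 [wait]  node(8,4) S=87.2100 payoff=0.0000 vs cont=0.0000 → 0.0000 [wait]  node(8,5) S=105.6940 payoff=0.0000 vs cont=0.0000 → 0.0000 [wait]  node(8,6) S=128.0957 payoff=0.0000 vs cont=0.0000 → 0.0000 [wait]  node(8,7) S=155.2453 payoff=0.0000 vs cont=0.0000 → 0.0000 [wait]  node(8,8) S=188.1493 payoff=0.0000 vs cont=0.0000 → 0.0000 [wait]  ⇒ S*(8)=59.3743
t_7: node(7,0) S=44.5012 payoff=19.8888 vs cont=19.3360 → 19.8888 [stop]  node(7,1) S=53.9332 payoff=10.4568 vs cont=9.9040 → 10.4568 [stop]  node(7,2) S=65.3642 payoff=0.0000 vs cont=2.3821 → 2.3821 [wait]  node(7,3) S=79.2181 payoff=0.0000 vs cont=0.0000 → 0.0000 [wait]  node(7,4) S=96.0082 payoff=0.0000 vs cont=0.0000 → 0.0000 [wait]  node(7,5) S=116.3570 payoff=0.0000 vs cont=0.0000 → 0.0000 [wait]  node(7,6) S=141.0186 payoff=0.0000 vs cont=0.0000 → 0.0000 [wait]  node(7,7) S=170.9073 payoff=0.0000 vs cont=0.0000 → 0.0000 [wait]  ⇒ S*(7)=53.9332
t_6: node(6,0) S=48.9908 payoff=15.3992 vs cont=14.8464 → 15.3992 [stop]  node(6,1) S=59.3743 payoff=5.0157 vs cont=6.1965 → 6.1965 [wait]  node(6,2) S=71.9585 payoff=0.0000 vs cont=1.1313 → 1.1313 [wait]  node(6,3) S=87.2100 payoff=0.0000 vs cont=0.0000 → 0.0000 [wait]  node(6,4) S=105.6940 payoff=0.0000 vs cont=0.0000 → 0.0000 [wait]  node(6,5) S=128.0957 payoff=0.0000 vs cont=0.0000 → 0.0000 [wait]  node(6,6) S=155.2453 payoff=0.0000 vs cont=0.0000 → 0.0000 [wait]  ⇒ S*(6)=48.9908
t_5: node(5,0) S=53.9332 payoff=10.4568 vs cont=10.5138 → 10.5138 [wait]  node(5,1) S=65.3642 payoff=0.0000 vs cont=3.5271 → 3.5271 [wait]  node(5,2) S=79.2181 payoff=0.0000 vs cont=0.5373 → 0.5373 [wait]  node(5,3) S=96.0082 payoff=0.0000 vs cont=0.0000 → 0.0000 [wait]  node(5,4) S=116.3570 payoff=0.0000 vs cont=0.0000 → 0.0000 [wait]  node(5,5) S=141.0186 payoff=0.0000 vs cont=0.0000 → 0.0000 [wait]  ⇒ S*(5)=-
t_4: node(4,0) S=59.3743 payoff=5.0157 vs cont=6.8149 → 6.8149 [wait]  node(4,1) S=71.9585 payoff=0.0000 vs cont=1.9526 → 1.9526 [wait]  node(4,2) S=87.2100 payoff=0.0000 vs cont=0.2552 → 0.2552 [wait]  node(4,3) S=105.6940 payoff=0.0000 vs cont=0.0000 → 0.0000 [wait]  node(4,4) S=128.0957 payoff=0.0000 vs cont=0.0000 → 0.0000 [wait]  ⇒ S*(4)=-
t_3: node(3,0) S=65.3642 payoff=0.0000 vs cont=4.2450 → 4.2450 [wait]  node(3,1) S=79.2181 payoff=0.0000 vs cont=1.0591 → 1.0591 [wait]  node(3,2) S=96.0082 payoff=0.0000 vs cont=0.1212 → 0.1212 [wait]  node(3,3) S=116.3570 payoff=0.0000 vs cont=0.0000 → 0.0000 [wait]  ⇒ S*(3)=-
t_2: node(2,0) S=71.9585 payoff=0.0000 vs cont=2.5631 → 2.5631 [wait]  node(2,1) S=87.2100 payoff=0.0000 vs cont=0.5656 → 0.5656 [wait]  node(2,2) S=105.6940 payoff=0.0000 vs cont=0.0576 → 0.0576 [wait]  ⇒ S*(2)=-
t_1: node(1,0) S=79.2181 payoff=0.0000 vs cont=1.5094 → 1.5094 [wait]  node(1,1) S=96.0082 payoff=0.0000 vs cont=0.2983 → 0.2983 [wait]  ⇒ S*(1)=-
t_0: node(0,0) S=87.2100 payoff=0.0000 vs cont=0.8709 → 0.8709 [wait]  ⇒ S*(0)=-

price = 0.8709
boundary = - - - - - - 48.9908 53.9332 59.3743
tree:
0.8709
1.5094 0.2983
2.5631 0.5656 0.0576
4.2450 1.0591 0.1212 0.0000
6.8149 1.9526 0.2552 0.0000 0.0000
10.5138 3.5271 0.5373 0.0000 0.0000 0.0000
15.3992 6.1965 1.1313 0.0000 0.0000 0.0000 0.0000
19.8888 10.4568 2.3821 0.0000 0.0000 0.0000 0.0000 0.0000
23.9669 15.3992 5.0157 0.0000 0.0000 0.0000 0.0000 0.0000 0.0000
27.6712 19.8888 10.4568 0.0000 0.0000 0.0000 0.0000 0.0000 0.0000 0.0000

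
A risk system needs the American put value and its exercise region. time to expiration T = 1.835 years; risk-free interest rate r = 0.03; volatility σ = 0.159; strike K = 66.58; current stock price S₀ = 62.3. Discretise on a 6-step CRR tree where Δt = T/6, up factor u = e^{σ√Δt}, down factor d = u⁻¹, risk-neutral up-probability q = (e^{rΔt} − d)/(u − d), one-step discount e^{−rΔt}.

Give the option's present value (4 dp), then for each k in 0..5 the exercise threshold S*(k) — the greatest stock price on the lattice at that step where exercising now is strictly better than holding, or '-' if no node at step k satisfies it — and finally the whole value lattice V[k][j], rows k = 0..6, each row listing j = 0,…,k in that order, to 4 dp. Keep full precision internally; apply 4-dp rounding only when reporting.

Δt=0.30583, u=1.09191, d=0.91582, q=0.53038, disc=e^(-rΔt)=0.99087
k=6 terminal: V=max(K-S,0) → 29.8212 22.7535 14.3268 4.2800 0.0000 0.0000 0.0000
k=5: j=0 S=40.1374 intr=26.4426 cont=25.8345 V=26.4426[EX]; j=1 S=47.8547 intr=18.7253 cont=18.1172 V=18.7253[EX]; j=2 S=57.0559 intr=9.5241 cont=8.9161 V=9.5241[EX]; j=3 S=68.0261 intr=0.0000 cont=1.9916 V=1.9916[hold]; j=4 S=81.1057 intr=0.0000 cont=0.0000 V=0.0000[hold]; j=5 S=96.7000 intr=0.0000 cont=0.0000 V=0.0000[hold]  S*(5)=57.0559
k=4: j=0 S=43.8265 intr=22.7535 cont=22.1454 V=22.7535[EX]; j=1 S=52.2532 intr=14.3268 cont=13.7188 V=14.3268[EX]; j=2 S=62.3000 intr=4.2800 cont=5.4786 V=5.4786[hold]; j=3 S=74.2786 intr=0.0000 cont=0.9268 V=0.9268[hold]; j=4 S=88.5603 intr=0.0000 cont=0.0000 V=0.0000[hold]  S*(4)=52.2532
k=3: j=0 S=47.8547 intr=18.7253 cont=18.1172 V=18.7253[EX]; j=1 S=57.0559 intr=9.5241 cont=9.5459 V=9.5459[hold]; j=2 S=68.0261 intr=0.0000 cont=3.0364 V=3.0364[hold]; j=3 S=81.1057 intr=0.0000 cont=0.4313 V=0.4313[hold]  S*(3)=47.8547
k=2: j=0 S=52.2532 intr=14.3268 cont=13.7302 V=14.3268[EX]; j=1 S=62.3000 intr=4.2800 cont=6.0378 V=6.0378[hold]; j=2 S=74.2786 intr=0.0000 cont=1.6396 V=1.6396[hold]  S*(2)=52.2532
k=1: j=0 S=57.0559 intr=9.5241 cont=9.8398 V=9.8398[hold]; j=1 S=68.0261 intr=0.0000 cont=3.6713 V=3.6713[hold]  S*(1)=-
k=0: j=0 S=62.3000 intr=4.2800 cont=6.5082 V=6.5082[hold]  S*(0)=-

price = 6.5082
boundary = - - 52.2532 47.8547 52.2532 57.0559
tree:
6.5082
9.8398 3.6713
14.3268 6.0378 1.6396
18.7253 9.5459 3.0364 0.4313
22.7535 14.3268 5.4786 0.9268 0.0000
26.4426 18.7253 9.5241 1.9916 0.0000 0.0000
29.8212 22.7535 14.3268 4.2800 0.0000 0.0000 0.0000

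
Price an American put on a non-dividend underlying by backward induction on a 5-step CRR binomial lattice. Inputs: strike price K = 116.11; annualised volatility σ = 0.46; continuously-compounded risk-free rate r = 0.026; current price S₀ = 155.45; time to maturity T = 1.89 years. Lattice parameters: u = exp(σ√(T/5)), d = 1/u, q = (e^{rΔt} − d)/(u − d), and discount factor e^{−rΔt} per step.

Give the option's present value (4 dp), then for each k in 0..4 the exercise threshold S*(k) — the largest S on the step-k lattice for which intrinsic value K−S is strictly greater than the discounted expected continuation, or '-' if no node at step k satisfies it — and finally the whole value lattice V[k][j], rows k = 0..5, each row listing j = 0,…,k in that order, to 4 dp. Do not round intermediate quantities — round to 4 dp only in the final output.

price = 14.2035
boundary = - - - 66.5449 88.2958
tree:
14.2035
22.2461 4.5672
33.8833 8.3405 0.0000
49.5651 15.2310 0.0000 0.0000
65.9579 27.8142 0.0000 0.0000 0.0000
78.3124 49.5651 0.0000 0.0000 0.0000 0.0000

params: Δt=0.37800 u=1.32686 d=0.75366 q=0.44699 e^(-rΔt)=0.99022
t_5 payoffs: 78.3124 49.5651 0.0000 0.0000 0.0000 0.0000
t_4: node(4,0) S=50.1521 payoff=65.9579 vs cont=64.8223 → 65.9579 [stop]  node(4,1) S=88.2958 payoff=27.8142 vs cont=27.1418 → 27.8142 [stop]  node(4,2) S=155.4500 payoff=0.0000 vs cont=0.0000 → 0.0000 [wait]  node(4,3) S=273.6790 payoff=0.0000 vs cont=0.0000 → 0.0000 [wait]  node(4,4) S=481.8281 payoff=0.0000 vs cont=0.0000 → 0.0000 [wait]  ⇒ S*(4)=88.2958
t_3: node(3,0) S=66.5449 payoff=49.5651 vs cont=48.4296 → 49.5651 [stop]  node(3,1) S=117.1562 payoff=0.0000 vs cont=15.2310 → 15.2310 [wait]  node(3,2) S=206.2605 payoff=0.0000 vs cont=0.0000 → 0.0000 [wait]  node(3,3) S=363.1339 payoff=0.0000 vs cont=0.0000 → 0.0000 [wait]  ⇒ S*(3)=66.5449
t_2: node(2,0) S=88.2958 payoff=27.8142 vs cont=33.8833 → 33.8833 [wait]  node(2,1) S=155.4500 payoff=0.0000 vs cont=8.3405 → 8.3405 [wait]  node(2,2) S=273.6790 payoff=0.0000 vs cont=0.0000 → 0.0000 [wait]  ⇒ S*(2)=-
t_1: node(1,0) S=117.1562 payoff=0.0000 vs cont=22.2461 → 22.2461 [wait]  node(1,1) S=206.2605 payoff=0.0000 vs cont=4.5672 → 4.5672 [wait]  ⇒ S*(1)=-
t_0: node(0,0) S=155.4500 payoff=0.0000 vs cont=14.2035 → 14.2035 [wait]  ⇒ S*(0)=-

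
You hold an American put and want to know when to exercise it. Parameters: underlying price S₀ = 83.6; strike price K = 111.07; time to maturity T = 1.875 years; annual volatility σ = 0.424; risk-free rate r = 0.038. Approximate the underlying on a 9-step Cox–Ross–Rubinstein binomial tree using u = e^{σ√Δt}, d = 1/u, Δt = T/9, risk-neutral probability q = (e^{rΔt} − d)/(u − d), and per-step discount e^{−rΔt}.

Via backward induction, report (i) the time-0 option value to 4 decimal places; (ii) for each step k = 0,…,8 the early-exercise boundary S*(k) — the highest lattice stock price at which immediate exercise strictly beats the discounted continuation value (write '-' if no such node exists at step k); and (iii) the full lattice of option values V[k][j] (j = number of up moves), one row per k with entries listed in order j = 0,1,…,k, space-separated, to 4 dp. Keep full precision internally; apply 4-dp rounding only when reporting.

price = 34.8103
boundary = - - 56.7688 46.7801 56.7688 46.7801 56.7688 68.8903 83.6000
tree:
34.8103
44.0927 25.0198
54.3012 33.4232 16.0471
64.2899 43.3189 22.9239 8.6299
72.5210 54.3012 31.7714 13.4195 3.4211
79.3039 64.2899 42.4573 20.3608 5.8860 0.7234
84.8932 72.5210 54.3012 29.9321 10.0043 1.3813 0.0000
89.4991 79.3039 64.2899 42.1797 16.7447 2.6379 0.0000 0.0000
93.2946 84.8932 72.5210 54.3012 27.4700 5.0373 0.0000 0.0000 0.0000
96.4223 89.4991 79.3039 64.2899 42.1797 9.6194 0.0000 0.0000 0.0000 0.0000

Δt=0.20833, u=1.21352, d=0.82405, q=0.47218, disc=e^(-rΔt)=0.99211
k=9 terminal: V=max(K-S,0) → 96.4223 89.4991 79.3039 64.2899 42.1797 9.6194 0.0000 0.0000 0.0000 0.0000
k=8: j=0 S=17.7754 intr=93.2946 cont=92.4188 V=93.2946[EX]; j=1 S=26.1768 intr=84.8932 cont=84.0174 V=84.8932[EX]; j=2 S=38.5490 intr=72.5210 cont=71.6452 V=72.5210[EX]; j=3 S=56.7688 intr=54.3012 cont=53.4254 V=54.3012[EX]; j=4 S=83.6000 intr=27.4700 cont=26.5942 V=27.4700[EX]; j=5 S=123.1128 intr=0.0000 cont=5.0373 V=5.0373[hold]; j=6 S=181.3009 intr=0.0000 cont=0.0000 V=0.0000[hold]; j=7 S=266.9911 intr=0.0000 cont=0.0000 V=0.0000[hold]; j=8 S=393.1820 intr=0.0000 cont=0.0000 V=0.0000[hold]  S*(8)=83.6000
k=7: j=0 S=21.5709 intr=89.4991 cont=88.6233 V=89.4991[EX]; j=1 S=31.7661 intr=79.3039 cont=78.4280 V=79.3039[EX]; j=2 S=46.7801 intr=64.2899 cont=63.4141 V=64.2899[EX]; j=3 S=68.8903 intr=42.1797 cont=41.3039 V=42.1797[EX]; j=4 S=101.4506 intr=9.6194 cont=16.7447 V=16.7447[hold]; j=5 S=149.4003 intr=0.0000 cont=2.6379 V=2.6379[hold]; j=6 S=220.0130 intr=0.0000 cont=0.0000 V=0.0000[hold]; j=7 S=324.0002 intr=0.0000 cont=0.0000 V=0.0000[hold]  S*(7)=68.8903
k=6: j=0 S=26.1768 intr=84.8932 cont=84.0174 V=84.8932[EX]; j=1 S=38.5490 intr=72.5210 cont=71.6452 V=72.5210[EX]; j=2 S=56.7688 intr=54.3012 cont=53.4254 V=54.3012[EX]; j=3 S=83.6000 intr=27.4700 cont=29.9321 V=29.9321[hold]; j=4 S=123.1128 intr=0.0000 cont=10.0043 V=10.0043[hold]; j=5 S=181.3009 intr=0.0000 cont=1.3813 V=1.3813[hold]; j=6 S=266.9911 intr=0.0000 cont=0.0000 V=0.0000[hold]  S*(6)=56.7688
k=5: j=0 S=31.7661 intr=79.3039 cont=78.4280 V=79.3039[EX]; j=1 S=46.7801 intr=64.2899 cont=63.4141 V=64.2899[EX]; j=2 S=68.8903 intr=42.1797 cont=42.4573 V=42.4573[hold]; j=3 S=101.4506 intr=9.6194 cont=20.3608 V=20.3608[hold]; j=4 S=149.4003 intr=0.0000 cont=5.8860 V=5.8860[hold]; j=5 S=220.0130 intr=0.0000 cont=0.7234 V=0.7234[hold]  S*(5)=46.7801
k=4: j=0 S=38.5490 intr=72.5210 cont=71.6452 V=72.5210[EX]; j=1 S=56.7688 intr=54.3012 cont=53.5554 V=54.3012[EX]; j=2 S=83.6000 intr=27.4700 cont=31.7714 V=31.7714[hold]; j=3 S=123.1128 intr=0.0000 cont=13.4195 V=13.4195[hold]; j=4 S=181.3009 intr=0.0000 cont=3.4211 V=3.4211[hold]  S*(4)=56.7688
k=3: j=0 S=46.7801 intr=64.2899 cont=63.4141 V=64.2899[EX]; j=1 S=68.8903 intr=42.1797 cont=43.3189 V=43.3189[hold]; j=2 S=101.4506 intr=9.6194 cont=22.9239 V=22.9239[hold]; j=3 S=149.4003 intr=0.0000 cont=8.6299 V=8.6299[hold]  S*(3)=46.7801
k=2: j=0 S=56.7688 intr=54.3012 cont=53.9590 V=54.3012[EX]; j=1 S=83.6000 intr=27.4700 cont=33.4232 V=33.4232[hold]; j=2 S=123.1128 intr=0.0000 cont=16.0471 V=16.0471[hold]  S*(2)=56.7688
k=1: j=0 S=68.8903 intr=42.1797 cont=44.0927 V=44.0927[hold]; j=1 S=101.4506 intr=9.6194 cont=25.0198 V=25.0198[hold]  S*(1)=-
k=0: j=0 S=83.6000 intr=27.4700 cont=34.8103 V=34.8103[hold]  S*(0)=-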